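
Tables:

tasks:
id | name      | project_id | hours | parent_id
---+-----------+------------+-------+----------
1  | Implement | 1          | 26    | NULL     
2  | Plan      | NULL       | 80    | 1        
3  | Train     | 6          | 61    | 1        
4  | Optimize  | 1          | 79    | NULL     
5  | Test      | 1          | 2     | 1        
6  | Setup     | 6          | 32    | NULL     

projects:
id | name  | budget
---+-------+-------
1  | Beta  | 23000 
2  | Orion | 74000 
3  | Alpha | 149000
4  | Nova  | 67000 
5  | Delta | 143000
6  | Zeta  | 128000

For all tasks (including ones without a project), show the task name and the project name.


LEFT JOIN keeps every row from tasks (the left table); where project_id has no match in projects, the project columns become NULL. Walk through each task:
  - task 1 (Implement): project_id=1 -> matches Beta
  - task 2 (Plan): project_id=NULL, no match -> kept with NULL
  - task 3 (Train): project_id=6 -> matches Zeta
  - task 4 (Optimize): project_id=1 -> matches Beta
  - task 5 (Test): project_id=1 -> matches Beta
  - task 6 (Setup): project_id=6 -> matches Zeta
All 6 rows appear; 1 has NULL project.

SQL:
SELECT a.name, b.name AS project
FROM tasks a
LEFT JOIN projects b ON a.project_id = b.id

Result:
name      | project
----------+--------
Implement | Beta   
Plan      | NULL   
Train     | Zeta   
Optimize  | Beta   
Test      | Beta   
Setup     | Zeta   


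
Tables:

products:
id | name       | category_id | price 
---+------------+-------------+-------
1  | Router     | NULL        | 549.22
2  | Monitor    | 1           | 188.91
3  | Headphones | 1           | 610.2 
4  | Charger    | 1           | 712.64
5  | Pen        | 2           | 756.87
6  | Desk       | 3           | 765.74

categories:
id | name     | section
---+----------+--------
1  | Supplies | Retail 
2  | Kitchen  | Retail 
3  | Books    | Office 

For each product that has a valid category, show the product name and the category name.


INNER JOIN keeps only products rows whose category_id matches an id in categories. Walk through each product:
  - product 1 (Router): category_id=NULL, no match -> dropped
  - product 2 (Monitor): category_id=1 -> matches Supplies
  - product 3 (Headphones): category_id=1 -> matches Supplies
  - product 4 (Charger): category_id=1 -> matches Supplies
  - product 5 (Pen): category_id=2 -> matches Kitchen
  - product 6 (Desk): category_id=3 -> matches Books
So 1 of 6 rows is dropped.

SQL:
SELECT a.name, b.name AS category
FROM products a
INNER JOIN categories b ON a.category_id = b.id

Result:
name       | category
-----------+---------
Monitor    | Supplies
Headphones | Supplies
Charger    | Supplies
Pen        | Kitchen 
Desk       | Books   


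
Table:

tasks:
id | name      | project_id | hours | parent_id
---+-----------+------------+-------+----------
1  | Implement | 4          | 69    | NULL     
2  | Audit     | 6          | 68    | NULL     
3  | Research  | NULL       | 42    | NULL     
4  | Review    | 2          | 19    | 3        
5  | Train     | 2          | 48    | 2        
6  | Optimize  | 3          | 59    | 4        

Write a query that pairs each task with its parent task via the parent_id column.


This is a self-join: tasks is joined to a second copy of itself, matching each row's parent_id to another row's id. Use LEFT JOIN so rows with parent_id=NULL are kept.
  - task 1 (Implement): parent_id=NULL -> NULL
  - task 2 (Audit): parent_id=NULL -> NULL
  - task 3 (Research): parent_id=NULL -> NULL
  - task 4 (Review): parent_id=3 -> Research
  - task 5 (Train): parent_id=2 -> Audit
  - task 6 (Optimize): parent_id=4 -> Review

SQL:
SELECT a.name AS item, b.name AS parent
FROM tasks a
LEFT JOIN tasks b ON a.parent_id = b.id

Result:
item      | parent  
----------+---------
Implement | NULL    
Audit     | NULL    
Research  | NULL    
Review    | Research
Train     | Audit   
Optimize  | Review  


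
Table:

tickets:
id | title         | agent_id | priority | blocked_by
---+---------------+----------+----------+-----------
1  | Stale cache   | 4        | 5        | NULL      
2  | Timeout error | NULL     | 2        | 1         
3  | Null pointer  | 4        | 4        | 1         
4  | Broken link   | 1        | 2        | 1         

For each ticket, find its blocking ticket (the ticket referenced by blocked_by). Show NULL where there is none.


This is a self-join: tickets is joined to a second copy of itself, matching each row's blocked_by to another row's id. Use LEFT JOIN so rows with blocked_by=NULL are kept.
  - ticket 1 (Stale cache): blocked_by=NULL -> NULL
  - ticket 2 (Timeout error): blocked_by=1 -> Stale cache
  - ticket 3 (Null pointer): blocked_by=1 -> Stale cache
  - ticket 4 (Broken link): blocked_by=1 -> Stale cache

SQL:
SELECT a.title AS item, b.title AS blocked_by
FROM tickets a
LEFT JOIN tickets b ON a.blocked_by = b.id

Result:
item          | blocked_by 
--------------+------------
Stale cache   | NULL       
Timeout error | Stale cache
Null pointer  | Stale cache
Broken link   | Stale cache


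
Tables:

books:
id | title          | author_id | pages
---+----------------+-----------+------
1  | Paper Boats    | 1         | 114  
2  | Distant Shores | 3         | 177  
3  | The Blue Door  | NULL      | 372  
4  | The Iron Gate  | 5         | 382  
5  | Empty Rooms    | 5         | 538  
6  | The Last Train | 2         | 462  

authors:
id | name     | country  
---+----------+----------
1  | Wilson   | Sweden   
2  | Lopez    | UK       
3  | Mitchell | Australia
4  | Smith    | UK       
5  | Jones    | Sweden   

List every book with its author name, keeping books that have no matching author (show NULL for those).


LEFT JOIN keeps every row from books (the left table); where author_id has no match in authors, the author columns become NULL. Walk through each book:
  - book 1 (Paper Boats): author_id=1 -> matches Wilson
  - book 2 (Distant Shores): author_id=3 -> matches Mitchell
  - book 3 (The Blue Door): author_id=NULL, no match -> kept with NULL
  - book 4 (The Iron Gate): author_id=5 -> matches Jones
  - book 5 (Empty Rooms): author_id=5 -> matches Jones
  - book 6 (The Last Train): author_id=2 -> matches Lopez
All 6 rows appear; 1 has NULL author.

SQL:
SELECT a.title, b.name AS author
FROM books a
LEFT JOIN authors b ON a.author_id = b.id

Result:
title          | author  
---------------+---------
Paper Boats    | Wilson  
Distant Shores | Mitchell
The Blue Door  | NULL    
The Iron Gate  | Jones   
Empty Rooms    | Jones   
The Last Train | Lopez   


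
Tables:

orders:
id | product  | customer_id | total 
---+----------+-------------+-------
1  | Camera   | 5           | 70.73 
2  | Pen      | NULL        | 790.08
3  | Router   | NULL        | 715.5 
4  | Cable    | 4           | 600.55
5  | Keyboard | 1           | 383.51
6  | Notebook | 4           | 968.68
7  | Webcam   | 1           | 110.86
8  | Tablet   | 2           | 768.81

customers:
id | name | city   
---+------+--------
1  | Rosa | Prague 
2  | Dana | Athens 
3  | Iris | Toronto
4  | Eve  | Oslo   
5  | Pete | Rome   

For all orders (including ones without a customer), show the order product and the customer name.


LEFT JOIN keeps every row from orders (the left table); where customer_id has no match in customers, the customer columns become NULL. Walk through each order:
  - order 1 (Camera): customer_id=5 -> matches Pete
  - order 2 (Pen): customer_id=NULL, no match -> kept with NULL
  - order 3 (Router): customer_id=NULL, no match -> kept with NULL
  - order 4 (Cable): customer_id=4 -> matches Eve
  - order 5 (Keyboard): customer_id=1 -> matches Rosa
  - order 6 (Notebook): customer_id=4 -> matches Eve
  - order 7 (Webcam): customer_id=1 -> matches Rosa
  - order 8 (Tablet): customer_id=2 -> matches Dana
All 8 rows appear; 2 have NULL customer.

SQL:
SELECT a.product, b.name AS customer
FROM orders a
LEFT JOIN customers b ON a.customer_id = b.id

Result:
product  | customer
---------+---------
Camera   | Pete    
Pen      | NULL    
Router   | NULL    
Cable    | Eve     
Keyboard | Rosa    
Notebook | Eve     
Webcam   | Rosa    
Tablet   | Dana    


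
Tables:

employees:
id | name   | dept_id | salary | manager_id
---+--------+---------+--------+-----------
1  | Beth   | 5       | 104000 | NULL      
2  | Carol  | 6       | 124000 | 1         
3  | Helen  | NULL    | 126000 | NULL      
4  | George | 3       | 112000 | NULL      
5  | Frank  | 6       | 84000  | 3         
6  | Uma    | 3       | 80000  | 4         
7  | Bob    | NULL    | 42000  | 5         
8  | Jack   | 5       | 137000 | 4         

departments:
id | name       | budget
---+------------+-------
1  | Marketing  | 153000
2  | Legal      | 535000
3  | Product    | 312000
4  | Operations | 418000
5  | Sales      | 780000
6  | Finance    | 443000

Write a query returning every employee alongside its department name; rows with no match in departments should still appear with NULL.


LEFT JOIN keeps every row from employees (the left table); where dept_id has no match in departments, the department columns become NULL. Walk through each employee:
  - employee 1 (Beth): dept_id=5 -> matches Sales
  - employee 2 (Carol): dept_id=6 -> matches Finance
  - employee 3 (Helen): dept_id=NULL, no match -> kept with NULL
  - employee 4 (George): dept_id=3 -> matches Product
  - employee 5 (Frank): dept_id=6 -> matches Finance
  - employee 6 (Uma): dept_id=3 -> matches Product
  - employee 7 (Bob): dept_id=NULL, no match -> kept with NULL
  - employee 8 (Jack): dept_id=5 -> matches Sales
All 8 rows appear; 2 have NULL department.

SQL:
SELECT a.name, b.name AS department
FROM employees a
LEFT JOIN departments b ON a.dept_id = b.id

Result:
name   | department
-------+-----------
Beth   | Sales     
Carol  | Finance   
Helen  | NULL      
George | Product   
Frank  | Finance   
Uma    | Product   
Bob    | NULL      
Jack   | Sales     


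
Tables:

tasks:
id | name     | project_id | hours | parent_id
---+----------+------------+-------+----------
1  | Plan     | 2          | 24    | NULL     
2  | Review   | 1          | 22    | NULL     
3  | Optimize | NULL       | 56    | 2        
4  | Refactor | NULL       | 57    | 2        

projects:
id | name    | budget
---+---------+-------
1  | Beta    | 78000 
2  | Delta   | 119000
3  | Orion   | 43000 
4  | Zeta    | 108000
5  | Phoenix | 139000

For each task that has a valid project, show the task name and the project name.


INNER JOIN keeps only tasks rows whose project_id matches an id in projects. Walk through each task:
  - task 1 (Plan): project_id=2 -> matches Delta
  - task 2 (Review): project_id=1 -> matches Beta
  - task 3 (Optimize): project_id=NULL, no match -> dropped
  - task 4 (Refactor): project_id=NULL, no match -> dropped
So 2 of 4 rows are dropped.

SQL:
SELECT a.name, b.name AS project
FROM tasks a
INNER JOIN projects b ON a.project_id = b.id

Result:
name   | project
-------+--------
Plan   | Delta  
Review | Beta   


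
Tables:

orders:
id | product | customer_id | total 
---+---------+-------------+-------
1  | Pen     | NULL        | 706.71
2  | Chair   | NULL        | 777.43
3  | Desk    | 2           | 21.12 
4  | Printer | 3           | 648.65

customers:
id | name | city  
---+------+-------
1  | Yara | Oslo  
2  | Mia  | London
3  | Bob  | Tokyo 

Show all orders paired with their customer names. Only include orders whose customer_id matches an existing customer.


INNER JOIN keeps only orders rows whose customer_id matches an id in customers. Walk through each order:
  - order 1 (Pen): customer_id=NULL, no match -> dropped
  - order 2 (Chair): customer_id=NULL, no match -> dropped
  - order 3 (Desk): customer_id=2 -> matches Mia
  - order 4 (Printer): customer_id=3 -> matches Bob
So 2 of 4 rows are dropped.

SQL:
SELECT a.product, b.name AS customer
FROM orders a
INNER JOIN customers b ON a.customer_id = b.id

Result:
product | customer
--------+---------
Desk    | Mia     
Printer | Bob     


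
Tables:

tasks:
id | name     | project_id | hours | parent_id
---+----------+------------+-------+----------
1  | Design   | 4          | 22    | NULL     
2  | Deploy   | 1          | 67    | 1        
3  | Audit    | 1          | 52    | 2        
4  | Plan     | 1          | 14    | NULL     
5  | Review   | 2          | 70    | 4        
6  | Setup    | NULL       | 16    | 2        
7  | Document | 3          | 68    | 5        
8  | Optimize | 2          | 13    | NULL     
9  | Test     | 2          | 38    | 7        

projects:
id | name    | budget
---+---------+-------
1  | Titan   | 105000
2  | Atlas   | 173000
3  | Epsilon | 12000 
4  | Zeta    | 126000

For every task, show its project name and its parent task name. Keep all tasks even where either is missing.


Two LEFT JOINs from the same base table tasks: one to projects via project_id, one to tasks itself via parent_id. Both are LEFT so every task is preserved.
Match against projects:
  - task 1 (Design): project_id=4 -> matches Zeta
  - task 2 (Deploy): project_id=1 -> matches Titan
  - task 3 (Audit): project_id=1 -> matches Titan
  - task 4 (Plan): project_id=1 -> matches Titan
  - task 5 (Review): project_id=2 -> matches Atlas
  - task 6 (Setup): project_id=NULL, no match -> kept with NULL
  - task 7 (Document): project_id=3 -> matches Epsilon
  - task 8 (Optimize): project_id=2 -> matches Atlas
  - task 9 (Test): project_id=2 -> matches Atlas
Match against tasks (self):
  - task 1 (Design): parent_id=NULL -> NULL
  - task 2 (Deploy): parent_id=1 -> Design
  - task 3 (Audit): parent_id=2 -> Deploy
  - task 4 (Plan): parent_id=NULL -> NULL
  - task 5 (Review): parent_id=4 -> Plan
  - task 6 (Setup): parent_id=2 -> Deploy
  - task 7 (Document): parent_id=5 -> Review
  - task 8 (Optimize): parent_id=NULL -> NULL
  - task 9 (Test): parent_id=7 -> Document

SQL:
SELECT a.name, b.name AS project, c.name AS parent
FROM tasks a
LEFT JOIN projects b ON a.project_id = b.id
LEFT JOIN tasks c ON a.parent_id = c.id

Result:
name     | project | parent  
---------+---------+---------
Design   | Zeta    | NULL    
Deploy   | Titan   | Design  
Audit    | Titan   | Deploy  
Plan     | Titan   | NULL    
Review   | Atlas   | Plan    
Setup    | NULL    | Deploy  
Document | Epsilon | Review  
Optimize | Atlas   | NULL    
Test     | Atlas   | Document


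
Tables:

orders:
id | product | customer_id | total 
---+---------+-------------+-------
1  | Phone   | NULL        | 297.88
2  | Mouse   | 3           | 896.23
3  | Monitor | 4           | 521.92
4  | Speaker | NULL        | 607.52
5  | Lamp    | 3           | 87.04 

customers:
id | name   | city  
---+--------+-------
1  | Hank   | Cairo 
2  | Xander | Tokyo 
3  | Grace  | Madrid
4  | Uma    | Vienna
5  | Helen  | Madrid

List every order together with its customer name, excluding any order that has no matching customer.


INNER JOIN keeps only orders rows whose customer_id matches an id in customers. Walk through each order:
  - order 1 (Phone): customer_id=NULL, no match -> dropped
  - order 2 (Mouse): customer_id=3 -> matches Grace
  - order 3 (Monitor): customer_id=4 -> matches Uma
  - order 4 (Speaker): customer_id=NULL, no match -> dropped
  - order 5 (Lamp): customer_id=3 -> matches Grace
So 2 of 5 rows are dropped.

SQL:
SELECT a.product, b.name AS customer
FROM orders a
INNER JOIN customers b ON a.customer_id = b.id

Result:
product | customer
--------+---------
Mouse   | Grace   
Monitor | Uma     
Lamp    | Grace   


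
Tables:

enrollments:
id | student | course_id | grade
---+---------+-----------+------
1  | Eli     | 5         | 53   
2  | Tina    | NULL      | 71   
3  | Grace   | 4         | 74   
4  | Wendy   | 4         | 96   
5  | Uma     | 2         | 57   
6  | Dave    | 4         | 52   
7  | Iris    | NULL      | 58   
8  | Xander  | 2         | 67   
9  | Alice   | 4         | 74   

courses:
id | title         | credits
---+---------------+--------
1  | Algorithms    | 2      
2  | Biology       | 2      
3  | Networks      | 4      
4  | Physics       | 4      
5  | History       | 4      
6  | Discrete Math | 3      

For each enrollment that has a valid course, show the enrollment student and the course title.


INNER JOIN keeps only enrollments rows whose course_id matches an id in courses. Walk through each enrollment:
  - enrollment 1 (Eli): course_id=5 -> matches History
  - enrollment 2 (Tina): course_id=NULL, no match -> dropped
  - enrollment 3 (Grace): course_id=4 -> matches Physics
  - enrollment 4 (Wendy): course_id=4 -> matches Physics
  - enrollment 5 (Uma): course_id=2 -> matches Biology
  - enrollment 6 (Dave): course_id=4 -> matches Physics
  - enrollment 7 (Iris): course_id=NULL, no match -> dropped
  - enrollment 8 (Xander): course_id=2 -> matches Biology
  - enrollment 9 (Alice): course_id=4 -> matches Physics
So 2 of 9 rows are dropped.

SQL:
SELECT a.student, b.title AS course
FROM enrollments a
INNER JOIN courses b ON a.course_id = b.id

Result:
student | course 
--------+--------
Eli     | History
Grace   | Physics
Wendy   | Physics
Uma     | Biology
Dave    | Physics
Xander  | Biology
Alice   | Physics


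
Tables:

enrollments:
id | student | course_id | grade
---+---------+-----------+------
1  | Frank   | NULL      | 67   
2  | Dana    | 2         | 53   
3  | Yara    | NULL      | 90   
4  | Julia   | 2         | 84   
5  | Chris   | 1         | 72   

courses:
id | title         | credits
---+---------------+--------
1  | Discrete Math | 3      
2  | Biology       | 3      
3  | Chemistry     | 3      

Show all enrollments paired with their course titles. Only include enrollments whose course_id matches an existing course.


INNER JOIN keeps only enrollments rows whose course_id matches an id in courses. Walk through each enrollment:
  - enrollment 1 (Frank): course_id=NULL, no match -> dropped
  - enrollment 2 (Dana): course_id=2 -> matches Biology
  - enrollment 3 (Yara): course_id=NULL, no match -> dropped
  - enrollment 4 (Julia): course_id=2 -> matches Biology
  - enrollment 5 (Chris): course_id=1 -> matches Discrete Math
So 2 of 5 rows are dropped.

SQL:
SELECT a.student, b.title AS course
FROM enrollments a
INNER JOIN courses b ON a.course_id = b.id

Result:
student | course       
--------+--------------
Dana    | Biology      
Julia   | Biology      
Chris   | Discrete Math


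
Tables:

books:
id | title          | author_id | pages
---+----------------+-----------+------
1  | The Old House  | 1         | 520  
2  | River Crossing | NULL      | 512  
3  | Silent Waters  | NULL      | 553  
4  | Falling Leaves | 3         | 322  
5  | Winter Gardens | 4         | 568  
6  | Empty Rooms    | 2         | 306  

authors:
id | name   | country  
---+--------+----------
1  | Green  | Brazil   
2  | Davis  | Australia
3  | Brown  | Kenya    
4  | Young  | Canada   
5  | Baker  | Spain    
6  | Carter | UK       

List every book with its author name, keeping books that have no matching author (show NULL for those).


LEFT JOIN keeps every row from books (the left table); where author_id has no match in authors, the author columns become NULL. Walk through each book:
  - book 1 (The Old House): author_id=1 -> matches Green
  - book 2 (River Crossing): author_id=NULL, no match -> kept with NULL
  - book 3 (Silent Waters): author_id=NULL, no match -> kept with NULL
  - book 4 (Falling Leaves): author_id=3 -> matches Brown
  - book 5 (Winter Gardens): author_id=4 -> matches Young
  - book 6 (Empty Rooms): author_id=2 -> matches Davis
All 6 rows appear; 2 have NULL author.

SQL:
SELECT a.title, b.name AS author
FROM books a
LEFT JOIN authors b ON a.author_id = b.id

Result:
title          | author
---------------+-------
The Old House  | Green 
River Crossing | NULL  
Silent Waters  | NULL  
Falling Leaves | Brown 
Winter Gardens | Young 
Empty Rooms    | Davis 


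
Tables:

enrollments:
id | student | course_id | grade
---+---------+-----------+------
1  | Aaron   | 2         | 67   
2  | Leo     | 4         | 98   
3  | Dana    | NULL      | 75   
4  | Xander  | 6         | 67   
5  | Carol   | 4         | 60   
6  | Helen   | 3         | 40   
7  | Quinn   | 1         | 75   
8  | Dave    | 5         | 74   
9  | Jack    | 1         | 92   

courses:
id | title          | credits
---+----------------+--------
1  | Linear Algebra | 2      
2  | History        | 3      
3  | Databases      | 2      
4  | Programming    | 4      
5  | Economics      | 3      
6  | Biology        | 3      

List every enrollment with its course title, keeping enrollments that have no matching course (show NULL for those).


LEFT JOIN keeps every row from enrollments (the left table); where course_id has no match in courses, the course columns become NULL. Walk through each enrollment:
  - enrollment 1 (Aaron): course_id=2 -> matches History
  - enrollment 2 (Leo): course_id=4 -> matches Programming
  - enrollment 3 (Dana): course_id=NULL, no match -> kept with NULL
  - enrollment 4 (Xander): course_id=6 -> matches Biology
  - enrollment 5 (Carol): course_id=4 -> matches Programming
  - enrollment 6 (Helen): course_id=3 -> matches Databases
  - enrollment 7 (Quinn): course_id=1 -> matches Linear Algebra
  - enrollment 8 (Dave): course_id=5 -> matches Economics
  - enrollment 9 (Jack): course_id=1 -> matches Linear Algebra
All 9 rows appear; 1 has NULL course.

SQL:
SELECT a.student, b.title AS course
FROM enrollments a
LEFT JOIN courses b ON a.course_id = b.id

Result:
student | course        
--------+---------------
Aaron   | History       
Leo     | Programming   
Dana    | NULL          
Xander  | Biology       
Carol   | Programming   
Helen   | Databases     
Quinn   | Linear Algebra
Dave    | Economics     
Jack    | Linear Algebra


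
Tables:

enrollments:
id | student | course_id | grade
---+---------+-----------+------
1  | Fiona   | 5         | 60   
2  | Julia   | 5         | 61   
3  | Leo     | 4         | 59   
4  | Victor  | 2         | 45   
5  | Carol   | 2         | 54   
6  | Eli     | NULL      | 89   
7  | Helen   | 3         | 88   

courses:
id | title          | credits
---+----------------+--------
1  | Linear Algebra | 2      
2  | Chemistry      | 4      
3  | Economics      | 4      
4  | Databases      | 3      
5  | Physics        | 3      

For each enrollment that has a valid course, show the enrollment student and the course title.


INNER JOIN keeps only enrollments rows whose course_id matches an id in courses. Walk through each enrollment:
  - enrollment 1 (Fiona): course_id=5 -> matches Physics
  - enrollment 2 (Julia): course_id=5 -> matches Physics
  - enrollment 3 (Leo): course_id=4 -> matches Databases
  - enrollment 4 (Victor): course_id=2 -> matches Chemistry
  - enrollment 5 (Carol): course_id=2 -> matches Chemistry
  - enrollment 6 (Eli): course_id=NULL, no match -> dropped
  - enrollment 7 (Helen): course_id=3 -> matches Economics
So 1 of 7 rows is dropped.

SQL:
SELECT a.student, b.title AS course
FROM enrollments a
INNER JOIN courses b ON a.course_id = b.id

Result:
student | course   
--------+----------
Fiona   | Physics  
Julia   | Physics  
Leo     | Databases
Victor  | Chemistry
Carol   | Chemistry
Helen   | Economics


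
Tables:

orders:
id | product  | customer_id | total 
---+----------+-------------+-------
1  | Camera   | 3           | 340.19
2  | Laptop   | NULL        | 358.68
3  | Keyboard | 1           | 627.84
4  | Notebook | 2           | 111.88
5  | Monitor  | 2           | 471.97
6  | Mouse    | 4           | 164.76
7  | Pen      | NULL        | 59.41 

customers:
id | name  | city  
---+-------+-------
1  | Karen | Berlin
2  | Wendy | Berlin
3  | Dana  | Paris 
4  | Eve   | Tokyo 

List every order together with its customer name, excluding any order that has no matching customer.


INNER JOIN keeps only orders rows whose customer_id matches an id in customers. Walk through each order:
  - order 1 (Camera): customer_id=3 -> matches Dana
  - order 2 (Laptop): customer_id=NULL, no match -> dropped
  - order 3 (Keyboard): customer_id=1 -> matches Karen
  - order 4 (Notebook): customer_id=2 -> matches Wendy
  - order 5 (Monitor): customer_id=2 -> matches Wendy
  - order 6 (Mouse): customer_id=4 -> matches Eve
  - order 7 (Pen): customer_id=NULL, no match -> dropped
So 2 of 7 rows are dropped.

SQL:
SELECT a.product, b.name AS customer
FROM orders a
INNER JOIN customers b ON a.customer_id = b.id

Result:
product  | customer
---------+---------
Camera   | Dana    
Keyboard | Karen   
Notebook | Wendy   
Monitor  | Wendy   
Mouse    | Eve     


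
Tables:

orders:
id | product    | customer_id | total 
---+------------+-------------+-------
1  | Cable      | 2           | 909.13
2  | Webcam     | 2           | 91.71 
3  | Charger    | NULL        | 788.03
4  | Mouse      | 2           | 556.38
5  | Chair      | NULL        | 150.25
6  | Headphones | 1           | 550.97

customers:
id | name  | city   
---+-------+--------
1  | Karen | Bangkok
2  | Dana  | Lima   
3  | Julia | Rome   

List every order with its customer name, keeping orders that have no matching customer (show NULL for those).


LEFT JOIN keeps every row from orders (the left table); where customer_id has no match in customers, the customer columns become NULL. Walk through each order:
  - order 1 (Cable): customer_id=2 -> matches Dana
  - order 2 (Webcam): customer_id=2 -> matches Dana
  - order 3 (Charger): customer_id=NULL, no match -> kept with NULL
  - order 4 (Mouse): customer_id=2 -> matches Dana
  - order 5 (Chair): customer_id=NULL, no match -> kept with NULL
  - order 6 (Headphones): customer_id=1 -> matches Karen
All 6 rows appear; 2 have NULL customer.

SQL:
SELECT a.product, b.name AS customer
FROM orders a
LEFT JOIN customers b ON a.customer_id = b.id

Result:
product    | customer
-----------+---------
Cable      | Dana    
Webcam     | Dana    
Charger    | NULL    
Mouse      | Dana    
Chair      | NULL    
Headphones | Karen   


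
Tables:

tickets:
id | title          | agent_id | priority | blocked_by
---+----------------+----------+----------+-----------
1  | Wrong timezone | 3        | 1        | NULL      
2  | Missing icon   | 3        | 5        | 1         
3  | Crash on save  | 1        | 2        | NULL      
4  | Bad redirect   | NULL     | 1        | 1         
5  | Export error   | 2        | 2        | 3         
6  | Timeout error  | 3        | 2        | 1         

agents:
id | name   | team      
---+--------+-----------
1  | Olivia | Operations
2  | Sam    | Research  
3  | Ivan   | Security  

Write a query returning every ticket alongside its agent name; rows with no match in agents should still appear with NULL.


LEFT JOIN keeps every row from tickets (the left table); where agent_id has no match in agents, the agent columns become NULL. Walk through each ticket:
  - ticket 1 (Wrong timezone): agent_id=3 -> matches Ivan
  - ticket 2 (Missing icon): agent_id=3 -> matches Ivan
  - ticket 3 (Crash on save): agent_id=1 -> matches Olivia
  - ticket 4 (Bad redirect): agent_id=NULL, no match -> kept with NULL
  - ticket 5 (Export error): agent_id=2 -> matches Sam
  - ticket 6 (Timeout error): agent_id=3 -> matches Ivan
All 6 rows appear; 1 has NULL agent.

SQL:
SELECT a.title, b.name AS agent
FROM tickets a
LEFT JOIN agents b ON a.agent_id = b.id

Result:
title          | agent 
---------------+-------
Wrong timezone | Ivan  
Missing icon   | Ivan  
Crash on save  | Olivia
Bad redirect   | NULL  
Export error   | Sam   
Timeout error  | Ivan  


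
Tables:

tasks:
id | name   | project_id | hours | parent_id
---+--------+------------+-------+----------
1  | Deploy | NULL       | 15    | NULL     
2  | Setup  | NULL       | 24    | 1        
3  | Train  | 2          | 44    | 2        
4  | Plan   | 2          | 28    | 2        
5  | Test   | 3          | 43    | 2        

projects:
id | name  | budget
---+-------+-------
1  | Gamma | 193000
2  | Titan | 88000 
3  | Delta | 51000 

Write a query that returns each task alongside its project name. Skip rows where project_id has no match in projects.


INNER JOIN keeps only tasks rows whose project_id matches an id in projects. Walk through each task:
  - task 1 (Deploy): project_id=NULL, no match -> dropped
  - task 2 (Setup): project_id=NULL, no match -> dropped
  - task 3 (Train): project_id=2 -> matches Titan
  - task 4 (Plan): project_id=2 -> matches Titan
  - task 5 (Test): project_id=3 -> matches Delta
So 2 of 5 rows are dropped.

SQL:
SELECT a.name, b.name AS project
FROM tasks a
INNER JOIN projects b ON a.project_id = b.id

Result:
name  | project
------+--------
Train | Titan  
Plan  | Titan  
Test  | Delta  


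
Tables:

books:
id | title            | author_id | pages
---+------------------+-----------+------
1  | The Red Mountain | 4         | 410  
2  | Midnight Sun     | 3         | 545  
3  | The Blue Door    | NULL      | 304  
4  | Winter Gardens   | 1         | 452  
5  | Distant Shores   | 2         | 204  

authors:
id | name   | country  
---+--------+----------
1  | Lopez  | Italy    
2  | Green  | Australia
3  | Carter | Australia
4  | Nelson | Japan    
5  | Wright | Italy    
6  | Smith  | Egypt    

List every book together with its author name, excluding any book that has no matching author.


INNER JOIN keeps only books rows whose author_id matches an id in authors. Walk through each book:
  - book 1 (The Red Mountain): author_id=4 -> matches Nelson
  - book 2 (Midnight Sun): author_id=3 -> matches Carter
  - book 3 (The Blue Door): author_id=NULL, no match -> dropped
  - book 4 (Winter Gardens): author_id=1 -> matches Lopez
  - book 5 (Distant Shores): author_id=2 -> matches Green
So 1 of 5 rows is dropped.

SQL:
SELECT a.title, b.name AS author
FROM books a
INNER JOIN authors b ON a.author_id = b.id

Result:
title            | author
-----------------+-------
The Red Mountain | Nelson
Midnight Sun     | Carter
Winter Gardens   | Lopez 
Distant Shores   | Green 


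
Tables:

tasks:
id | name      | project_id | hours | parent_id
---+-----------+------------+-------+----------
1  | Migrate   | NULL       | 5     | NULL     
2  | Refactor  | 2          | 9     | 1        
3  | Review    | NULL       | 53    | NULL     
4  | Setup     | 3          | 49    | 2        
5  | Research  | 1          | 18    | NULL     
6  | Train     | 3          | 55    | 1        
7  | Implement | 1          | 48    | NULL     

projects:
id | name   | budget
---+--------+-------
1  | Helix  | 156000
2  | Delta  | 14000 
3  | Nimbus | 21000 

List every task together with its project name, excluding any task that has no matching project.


INNER JOIN keeps only tasks rows whose project_id matches an id in projects. Walk through each task:
  - task 1 (Migrate): project_id=NULL, no match -> dropped
  - task 2 (Refactor): project_id=2 -> matches Delta
  - task 3 (Review): project_id=NULL, no match -> dropped
  - task 4 (Setup): project_id=3 -> matches Nimbus
  - task 5 (Research): project_id=1 -> matches Helix
  - task 6 (Train): project_id=3 -> matches Nimbus
  - task 7 (Implement): project_id=1 -> matches Helix
So 2 of 7 rows are dropped.

SQL:
SELECT a.name, b.name AS project
FROM tasks a
INNER JOIN projects b ON a.project_id = b.id

Result:
name      | project
----------+--------
Refactor  | Delta  
Setup     | Nimbus 
Research  | Helix  
Train     | Nimbus 
Implement | Helix  


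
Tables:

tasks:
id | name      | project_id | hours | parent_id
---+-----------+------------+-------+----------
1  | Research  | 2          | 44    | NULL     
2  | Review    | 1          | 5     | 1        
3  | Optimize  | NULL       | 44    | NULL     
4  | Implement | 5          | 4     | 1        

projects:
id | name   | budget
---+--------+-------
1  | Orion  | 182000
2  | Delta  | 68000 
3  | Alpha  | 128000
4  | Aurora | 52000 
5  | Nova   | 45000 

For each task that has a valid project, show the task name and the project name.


INNER JOIN keeps only tasks rows whose project_id matches an id in projects. Walk through each task:
  - task 1 (Research): project_id=2 -> matches Delta
  - task 2 (Review): project_id=1 -> matches Orion
  - task 3 (Optimize): project_id=NULL, no match -> dropped
  - task 4 (Implement): project_id=5 -> matches Nova
So 1 of 4 rows is dropped.

SQL:
SELECT a.name, b.name AS project
FROM tasks a
INNER JOIN projects b ON a.project_id = b.id

Result:
name      | project
----------+--------
Research  | Delta  
Review    | Orion  
Implement | Nova   


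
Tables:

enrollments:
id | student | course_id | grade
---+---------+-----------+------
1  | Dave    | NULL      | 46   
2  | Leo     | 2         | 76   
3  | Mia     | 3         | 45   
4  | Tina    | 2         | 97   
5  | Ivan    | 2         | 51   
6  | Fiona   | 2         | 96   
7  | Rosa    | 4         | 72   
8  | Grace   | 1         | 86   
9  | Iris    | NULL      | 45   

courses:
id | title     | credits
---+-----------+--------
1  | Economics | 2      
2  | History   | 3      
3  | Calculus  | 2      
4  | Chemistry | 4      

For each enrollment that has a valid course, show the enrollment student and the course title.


INNER JOIN keeps only enrollments rows whose course_id matches an id in courses. Walk through each enrollment:
  - enrollment 1 (Dave): course_id=NULL, no match -> dropped
  - enrollment 2 (Leo): course_id=2 -> matches History
  - enrollment 3 (Mia): course_id=3 -> matches Calculus
  - enrollment 4 (Tina): course_id=2 -> matches History
  - enrollment 5 (Ivan): course_id=2 -> matches History
  - enrollment 6 (Fiona): course_id=2 -> matches History
  - enrollment 7 (Rosa): course_id=4 -> matches Chemistry
  - enrollment 8 (Grace): course_id=1 -> matches Economics
  - enrollment 9 (Iris): course_id=NULL, no match -> dropped
So 2 of 9 rows are dropped.

SQL:
SELECT a.student, b.title AS course
FROM enrollments a
INNER JOIN courses b ON a.course_id = b.id

Result:
student | course   
--------+----------
Leo     | History  
Mia     | Calculus 
Tina    | History  
Ivan    | History  
Fiona   | History  
Rosa    | Chemistry
Grace   | Economics


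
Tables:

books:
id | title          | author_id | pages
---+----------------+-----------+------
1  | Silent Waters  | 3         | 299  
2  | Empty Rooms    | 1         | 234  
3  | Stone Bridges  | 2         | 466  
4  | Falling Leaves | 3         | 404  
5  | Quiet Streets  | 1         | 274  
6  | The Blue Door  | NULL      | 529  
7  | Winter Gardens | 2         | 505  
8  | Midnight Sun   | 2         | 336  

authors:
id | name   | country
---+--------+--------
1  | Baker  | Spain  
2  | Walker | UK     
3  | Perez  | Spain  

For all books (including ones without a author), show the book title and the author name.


LEFT JOIN keeps every row from books (the left table); where author_id has no match in authors, the author columns become NULL. Walk through each book:
  - book 1 (Silent Waters): author_id=3 -> matches Perez
  - book 2 (Empty Rooms): author_id=1 -> matches Baker
  - book 3 (Stone Bridges): author_id=2 -> matches Walker
  - book 4 (Falling Leaves): author_id=3 -> matches Perez
  - book 5 (Quiet Streets): author_id=1 -> matches Baker
  - book 6 (The Blue Door): author_id=NULL, no match -> kept with NULL
  - book 7 (Winter Gardens): author_id=2 -> matches Walker
  - book 8 (Midnight Sun): author_id=2 -> matches Walker
All 8 rows appear; 1 has NULL author.

SQL:
SELECT a.title, b.name AS author
FROM books a
LEFT JOIN authors b ON a.author_id = b.id

Result:
title          | author
---------------+-------
Silent Waters  | Perez 
Empty Rooms    | Baker 
Stone Bridges  | Walker
Falling Leaves | Perez 
Quiet Streets  | Baker 
The Blue Door  | NULL  
Winter Gardens | Walker
Midnight Sun   | Walker


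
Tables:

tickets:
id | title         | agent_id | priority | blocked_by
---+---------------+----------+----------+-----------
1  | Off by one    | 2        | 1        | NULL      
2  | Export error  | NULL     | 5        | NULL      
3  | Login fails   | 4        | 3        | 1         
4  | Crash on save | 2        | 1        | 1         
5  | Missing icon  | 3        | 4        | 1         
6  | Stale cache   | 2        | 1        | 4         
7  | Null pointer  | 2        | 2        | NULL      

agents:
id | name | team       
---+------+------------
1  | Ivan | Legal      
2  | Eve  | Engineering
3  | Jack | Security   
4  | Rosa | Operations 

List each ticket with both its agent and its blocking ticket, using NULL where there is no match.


Two LEFT JOINs from the same base table tickets: one to agents via agent_id, one to tickets itself via blocked_by. Both are LEFT so every ticket is preserved.
Match against agents:
  - ticket 1 (Off by one): agent_id=2 -> matches Eve
  - ticket 2 (Export error): agent_id=NULL, no match -> kept with NULL
  - ticket 3 (Login fails): agent_id=4 -> matches Rosa
  - ticket 4 (Crash on save): agent_id=2 -> matches Eve
  - ticket 5 (Missing icon): agent_id=3 -> matches Jack
  - ticket 6 (Stale cache): agent_id=2 -> matches Eve
  - ticket 7 (Null pointer): agent_id=2 -> matches Eve
Match against tickets (self):
  - ticket 1 (Off by one): blocked_by=NULL -> NULL
  - ticket 2 (Export error): blocked_by=NULL -> NULL
  - ticket 3 (Login fails): blocked_by=1 -> Off by one
  - ticket 4 (Crash on save): blocked_by=1 -> Off by one
  - ticket 5 (Missing icon): blocked_by=1 -> Off by one
  - ticket 6 (Stale cache): blocked_by=4 -> Crash on save
  - ticket 7 (Null pointer): blocked_by=NULL -> NULL

SQL:
SELECT a.title, b.name AS agent, c.title AS blocked_by
FROM tickets a
LEFT JOIN agents b ON a.agent_id = b.id
LEFT JOIN tickets c ON a.blocked_by = c.id

Result:
title         | agent | blocked_by   
--------------+-------+--------------
Off by one    | Eve   | NULL         
Export error  | NULL  | NULL         
Login fails   | Rosa  | Off by one   
Crash on save | Eve   | Off by one   
Missing icon  | Jack  | Off by one   
Stale cache   | Eve   | Crash on save
Null pointer  | Eve   | NULL         


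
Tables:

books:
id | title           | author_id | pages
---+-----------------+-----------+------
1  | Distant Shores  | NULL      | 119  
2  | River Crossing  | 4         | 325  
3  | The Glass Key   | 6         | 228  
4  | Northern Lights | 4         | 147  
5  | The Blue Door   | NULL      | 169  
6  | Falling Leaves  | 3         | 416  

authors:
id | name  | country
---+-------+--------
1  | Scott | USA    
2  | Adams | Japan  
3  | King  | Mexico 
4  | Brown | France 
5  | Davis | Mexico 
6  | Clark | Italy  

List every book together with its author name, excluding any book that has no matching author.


INNER JOIN keeps only books rows whose author_id matches an id in authors. Walk through each book:
  - book 1 (Distant Shores): author_id=NULL, no match -> dropped
  - book 2 (River Crossing): author_id=4 -> matches Brown
  - book 3 (The Glass Key): author_id=6 -> matches Clark
  - book 4 (Northern Lights): author_id=4 -> matches Brown
  - book 5 (The Blue Door): author_id=NULL, no match -> dropped
  - book 6 (Falling Leaves): author_id=3 -> matches King
So 2 of 6 rows are dropped.

SQL:
SELECT a.title, b.name AS author
FROM books a
INNER JOIN authors b ON a.author_id = b.id

Result:
title           | author
----------------+-------
River Crossing  | Brown 
The Glass Key   | Clark 
Northern Lights | Brown 
Falling Leaves  | King  


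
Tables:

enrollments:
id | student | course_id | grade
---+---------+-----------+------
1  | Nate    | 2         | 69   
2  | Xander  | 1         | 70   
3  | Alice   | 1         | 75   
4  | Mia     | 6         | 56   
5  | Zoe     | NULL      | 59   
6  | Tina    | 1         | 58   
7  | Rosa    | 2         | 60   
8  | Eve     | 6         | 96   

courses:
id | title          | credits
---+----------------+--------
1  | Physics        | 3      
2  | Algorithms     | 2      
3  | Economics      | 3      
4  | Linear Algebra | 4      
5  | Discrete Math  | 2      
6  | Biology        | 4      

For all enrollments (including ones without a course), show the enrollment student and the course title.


LEFT JOIN keeps every row from enrollments (the left table); where course_id has no match in courses, the course columns become NULL. Walk through each enrollment:
  - enrollment 1 (Nate): course_id=2 -> matches Algorithms
  - enrollment 2 (Xander): course_id=1 -> matches Physics
  - enrollment 3 (Alice): course_id=1 -> matches Physics
  - enrollment 4 (Mia): course_id=6 -> matches Biology
  - enrollment 5 (Zoe): course_id=NULL, no match -> kept with NULL
  - enrollment 6 (Tina): course_id=1 -> matches Physics
  - enrollment 7 (Rosa): course_id=2 -> matches Algorithms
  - enrollment 8 (Eve): course_id=6 -> matches Biology
All 8 rows appear; 1 has NULL course.

SQL:
SELECT a.student, b.title AS course
FROM enrollments a
LEFT JOIN courses b ON a.course_id = b.id

Result:
student | course    
--------+-----------
Nate    | Algorithms
Xander  | Physics   
Alice   | Physics   
Mia     | Biology   
Zoe     | NULL      
Tina    | Physics   
Rosa    | Algorithms
Eve     | Biology   
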